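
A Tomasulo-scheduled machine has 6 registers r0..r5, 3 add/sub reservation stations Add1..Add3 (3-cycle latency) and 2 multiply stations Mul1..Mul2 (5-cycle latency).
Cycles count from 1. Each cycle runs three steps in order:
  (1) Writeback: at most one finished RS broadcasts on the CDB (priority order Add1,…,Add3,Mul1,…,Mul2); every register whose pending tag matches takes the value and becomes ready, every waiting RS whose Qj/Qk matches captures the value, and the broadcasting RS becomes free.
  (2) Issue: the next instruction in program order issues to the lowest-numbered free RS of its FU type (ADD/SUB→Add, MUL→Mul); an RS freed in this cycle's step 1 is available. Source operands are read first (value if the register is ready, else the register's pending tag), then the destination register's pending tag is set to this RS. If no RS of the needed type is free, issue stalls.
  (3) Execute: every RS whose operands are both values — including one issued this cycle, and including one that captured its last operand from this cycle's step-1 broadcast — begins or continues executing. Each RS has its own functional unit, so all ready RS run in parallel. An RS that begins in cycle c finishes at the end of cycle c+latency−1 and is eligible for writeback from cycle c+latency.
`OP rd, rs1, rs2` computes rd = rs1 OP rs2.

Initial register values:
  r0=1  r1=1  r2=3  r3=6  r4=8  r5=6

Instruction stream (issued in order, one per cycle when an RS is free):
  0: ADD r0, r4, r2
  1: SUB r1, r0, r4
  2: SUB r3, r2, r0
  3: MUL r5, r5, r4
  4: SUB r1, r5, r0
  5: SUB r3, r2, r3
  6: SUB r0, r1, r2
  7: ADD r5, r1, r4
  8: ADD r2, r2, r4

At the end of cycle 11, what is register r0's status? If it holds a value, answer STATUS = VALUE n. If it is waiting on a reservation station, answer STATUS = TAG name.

cycle 1: issue ADD r0<-Add1 // r0:Add1,r1:1,r2:3,r3:6,r4:8,r5:6
cycle 2: issue SUB r1<-Add2 // r0:Add1,r1:Add2,r2:3,r3:6,r4:8,r5:6
cycle 3: issue SUB r3<-Add3 // r0:Add1,r1:Add2,r2:3,r3:Add3,r4:8,r5:6
cycle 4: CDB Add1=11; issue MUL r5<-Mul1 // r0:11,r1:Add2,r2:3,r3:Add3,r4:8,r5:Mul1
cycle 5: issue SUB r1<-Add1 // r0:11,r1:Add1,r2:3,r3:Add3,r4:8,r5:Mul1
cycle 6: stall // r0:11,r1:Add1,r2:3,r3:Add3,r4:8,r5:Mul1
cycle 7: CDB Add2=3; issue SUB r3<-Add2 // r0:11,r1:Add1,r2:3,r3:Add2,r4:8,r5:Mul1
cycle 8: CDB Add3=-8; issue SUB r0<-Add3 // r0:Add3,r1:Add1,r2:3,r3:Add2,r4:8,r5:Mul1
cycle 9: CDB Mul1=48; stall // r0:Add3,r1:Add1,r2:3,r3:Add2,r4:8,r5:48
cycle 10: stall // r0:Add3,r1:Add1,r2:3,r3:Add2,r4:8,r5:48
cycle 11: CDB Add2=11; issue ADD r5<-Add2 // r0:Add3,r1:Add1,r2:3,r3:11,r4:8,r5:Add2

STATUS = TAG Add3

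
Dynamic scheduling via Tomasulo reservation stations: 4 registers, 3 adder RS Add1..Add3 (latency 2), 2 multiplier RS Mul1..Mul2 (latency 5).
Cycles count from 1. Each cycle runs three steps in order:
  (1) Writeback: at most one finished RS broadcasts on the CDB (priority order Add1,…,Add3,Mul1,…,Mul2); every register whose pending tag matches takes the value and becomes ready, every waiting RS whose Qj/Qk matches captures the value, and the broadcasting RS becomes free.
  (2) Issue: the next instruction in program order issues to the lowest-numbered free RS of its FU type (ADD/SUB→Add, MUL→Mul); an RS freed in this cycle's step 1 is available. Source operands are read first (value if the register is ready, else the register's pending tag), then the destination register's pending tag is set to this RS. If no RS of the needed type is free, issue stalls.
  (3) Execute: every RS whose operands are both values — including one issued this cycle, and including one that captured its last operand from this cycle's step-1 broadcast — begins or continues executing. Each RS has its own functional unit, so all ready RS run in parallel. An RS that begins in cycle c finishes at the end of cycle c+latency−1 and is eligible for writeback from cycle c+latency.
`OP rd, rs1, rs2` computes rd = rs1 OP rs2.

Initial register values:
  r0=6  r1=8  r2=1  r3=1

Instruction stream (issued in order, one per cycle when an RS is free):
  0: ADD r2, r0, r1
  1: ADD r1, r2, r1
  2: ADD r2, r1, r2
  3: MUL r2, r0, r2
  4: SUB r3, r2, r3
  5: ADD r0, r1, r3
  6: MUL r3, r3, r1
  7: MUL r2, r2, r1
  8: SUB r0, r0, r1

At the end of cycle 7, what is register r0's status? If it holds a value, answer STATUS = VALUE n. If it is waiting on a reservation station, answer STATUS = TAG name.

STATUS = TAG Add3

c1: issue ADD r2<-Add1 | r0:6,r1:8,r2:Add1,r3:1
c2: issue ADD r1<-Add2 | r0:6,r1:Add2,r2:Add1,r3:1
c3: CDB Add1=14; issue ADD r2<-Add1 | r0:6,r1:Add2,r2:Add1,r3:1
c4: issue MUL r2<-Mul1 | r0:6,r1:Add2,r2:Mul1,r3:1
c5: CDB Add2=22; issue SUB r3<-Add2 | r0:6,r1:22,r2:Mul1,r3:Add2
c6: issue ADD r0<-Add3 | r0:Add3,r1:22,r2:Mul1,r3:Add2
c7: CDB Add1=36; issue MUL r3<-Mul2 | r0:Add3,r1:22,r2:Mul1,r3:Mul2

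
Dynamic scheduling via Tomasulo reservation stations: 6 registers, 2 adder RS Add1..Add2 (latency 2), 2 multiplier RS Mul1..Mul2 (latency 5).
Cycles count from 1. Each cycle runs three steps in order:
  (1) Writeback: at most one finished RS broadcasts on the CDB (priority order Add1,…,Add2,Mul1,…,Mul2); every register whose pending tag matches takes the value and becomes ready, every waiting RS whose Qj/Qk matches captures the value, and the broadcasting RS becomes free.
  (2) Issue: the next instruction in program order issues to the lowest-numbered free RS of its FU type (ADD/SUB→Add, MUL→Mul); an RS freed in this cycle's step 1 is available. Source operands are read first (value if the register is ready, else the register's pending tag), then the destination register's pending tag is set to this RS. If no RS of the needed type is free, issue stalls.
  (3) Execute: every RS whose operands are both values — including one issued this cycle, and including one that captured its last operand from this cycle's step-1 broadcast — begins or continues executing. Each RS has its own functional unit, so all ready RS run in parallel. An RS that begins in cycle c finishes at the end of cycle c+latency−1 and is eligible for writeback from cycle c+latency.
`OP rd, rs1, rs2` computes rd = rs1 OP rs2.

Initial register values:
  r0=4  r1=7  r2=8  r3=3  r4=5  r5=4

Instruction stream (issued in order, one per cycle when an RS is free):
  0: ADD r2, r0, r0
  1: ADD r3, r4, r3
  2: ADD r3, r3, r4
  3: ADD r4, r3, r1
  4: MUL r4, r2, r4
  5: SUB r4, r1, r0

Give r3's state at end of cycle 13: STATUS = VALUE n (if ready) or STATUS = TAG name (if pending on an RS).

STATUS = VALUE 13

  c1: issue ADD r2<-Add1  regs: r0:4,r1:7,r2:Add1,r3:3,r4:5,r5:4
  c2: issue ADD r3<-Add2  regs: r0:4,r1:7,r2:Add1,r3:Add2,r4:5,r5:4
  c3: CDB Add1=8; issue ADD r3<-Add1  regs: r0:4,r1:7,r2:8,r3:Add1,r4:5,r5:4
  c4: CDB Add2=8; issue ADD r4<-Add2  regs: r0:4,r1:7,r2:8,r3:Add1,r4:Add2,r5:4
  c5: issue MUL r4<-Mul1  regs: r0:4,r1:7,r2:8,r3:Add1,r4:Mul1,r5:4
  c6: CDB Add1=13; issue SUB r4<-Add1  regs: r0:4,r1:7,r2:8,r3:13,r4:Add1,r5:4
  c7: -  regs: r0:4,r1:7,r2:8,r3:13,r4:Add1,r5:4
  c8: CDB Add1=3  regs: r0:4,r1:7,r2:8,r3:13,r4:3,r5:4
  c9: CDB Add2=20  regs: r0:4,r1:7,r2:8,r3:13,r4:3,r5:4
  c10: -  regs: r0:4,r1:7,r2:8,r3:13,r4:3,r5:4
  c11: -  regs: r0:4,r1:7,r2:8,r3:13,r4:3,r5:4
  c12: -  regs: r0:4,r1:7,r2:8,r3:13,r4:3,r5:4
  c13: -  regs: r0:4,r1:7,r2:8,r3:13,r4:3,r5:4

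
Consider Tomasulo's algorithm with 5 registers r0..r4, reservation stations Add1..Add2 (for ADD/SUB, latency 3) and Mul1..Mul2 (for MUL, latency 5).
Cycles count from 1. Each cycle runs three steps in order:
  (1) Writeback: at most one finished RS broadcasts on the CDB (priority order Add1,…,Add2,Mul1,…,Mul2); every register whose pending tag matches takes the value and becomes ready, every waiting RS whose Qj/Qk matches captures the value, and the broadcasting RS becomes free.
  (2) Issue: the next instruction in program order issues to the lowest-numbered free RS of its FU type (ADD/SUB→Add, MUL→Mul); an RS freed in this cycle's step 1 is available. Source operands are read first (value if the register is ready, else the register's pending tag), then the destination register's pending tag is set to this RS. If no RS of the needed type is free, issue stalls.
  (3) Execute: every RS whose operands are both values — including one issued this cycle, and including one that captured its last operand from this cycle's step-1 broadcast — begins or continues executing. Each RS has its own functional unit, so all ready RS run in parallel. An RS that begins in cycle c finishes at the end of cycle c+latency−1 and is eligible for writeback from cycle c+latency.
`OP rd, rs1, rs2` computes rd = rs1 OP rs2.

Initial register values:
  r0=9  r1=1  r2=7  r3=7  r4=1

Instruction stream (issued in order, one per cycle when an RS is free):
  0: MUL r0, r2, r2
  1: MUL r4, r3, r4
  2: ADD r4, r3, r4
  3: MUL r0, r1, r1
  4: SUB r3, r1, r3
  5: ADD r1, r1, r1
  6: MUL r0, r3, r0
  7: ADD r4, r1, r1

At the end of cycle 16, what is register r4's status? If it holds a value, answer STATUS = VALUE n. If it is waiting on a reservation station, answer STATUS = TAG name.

STATUS = VALUE 4

cycle 1: issue MUL r0<-Mul1 // r0:Mul1,r1:1,r2:7,r3:7,r4:1
cycle 2: issue MUL r4<-Mul2 // r0:Mul1,r1:1,r2:7,r3:7,r4:Mul2
cycle 3: issue ADD r4<-Add1 // r0:Mul1,r1:1,r2:7,r3:7,r4:Add1
cycle 4: stall // r0:Mul1,r1:1,r2:7,r3:7,r4:Add1
cycle 5: stall // r0:Mul1,r1:1,r2:7,r3:7,r4:Add1
cycle 6: CDB Mul1=49; issue MUL r0<-Mul1 // r0:Mul1,r1:1,r2:7,r3:7,r4:Add1
cycle 7: CDB Mul2=7; issue SUB r3<-Add2 // r0:Mul1,r1:1,r2:7,r3:Add2,r4:Add1
cycle 8: stall // r0:Mul1,r1:1,r2:7,r3:Add2,r4:Add1
cycle 9: stall // r0:Mul1,r1:1,r2:7,r3:Add2,r4:Add1
cycle 10: CDB Add1=14; issue ADD r1<-Add1 // r0:Mul1,r1:Add1,r2:7,r3:Add2,r4:14
cycle 11: CDB Add2=-6; issue MUL r0<-Mul2 // r0:Mul2,r1:Add1,r2:7,r3:-6,r4:14
cycle 12: CDB Mul1=1; issue ADD r4<-Add2 // r0:Mul2,r1:Add1,r2:7,r3:-6,r4:Add2
cycle 13: CDB Add1=2 // r0:Mul2,r1:2,r2:7,r3:-6,r4:Add2
cycle 14: - // r0:Mul2,r1:2,r2:7,r3:-6,r4:Add2
cycle 15: - // r0:Mul2,r1:2,r2:7,r3:-6,r4:Add2
cycle 16: CDB Add2=4 // r0:Mul2,r1:2,r2:7,r3:-6,r4:4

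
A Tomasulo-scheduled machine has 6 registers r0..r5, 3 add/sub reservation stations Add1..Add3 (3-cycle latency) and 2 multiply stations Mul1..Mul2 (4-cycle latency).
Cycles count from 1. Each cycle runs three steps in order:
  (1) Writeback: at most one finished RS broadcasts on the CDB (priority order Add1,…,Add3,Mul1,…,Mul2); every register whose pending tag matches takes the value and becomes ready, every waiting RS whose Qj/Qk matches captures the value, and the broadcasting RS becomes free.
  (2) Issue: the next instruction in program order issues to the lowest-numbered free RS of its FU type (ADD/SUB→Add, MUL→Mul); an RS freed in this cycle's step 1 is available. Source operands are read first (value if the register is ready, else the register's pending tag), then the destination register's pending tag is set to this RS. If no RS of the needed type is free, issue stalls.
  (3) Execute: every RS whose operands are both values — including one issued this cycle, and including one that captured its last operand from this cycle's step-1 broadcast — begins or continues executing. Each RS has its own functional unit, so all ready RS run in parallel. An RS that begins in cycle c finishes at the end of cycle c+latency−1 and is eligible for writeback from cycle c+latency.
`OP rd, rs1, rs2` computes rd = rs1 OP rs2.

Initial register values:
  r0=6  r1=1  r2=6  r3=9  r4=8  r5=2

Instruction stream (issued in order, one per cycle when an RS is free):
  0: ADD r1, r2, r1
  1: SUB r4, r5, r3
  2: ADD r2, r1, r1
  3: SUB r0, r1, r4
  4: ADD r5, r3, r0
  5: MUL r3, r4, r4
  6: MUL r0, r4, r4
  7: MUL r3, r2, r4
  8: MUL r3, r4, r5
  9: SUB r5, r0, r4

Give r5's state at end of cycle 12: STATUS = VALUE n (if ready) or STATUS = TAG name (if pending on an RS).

STATUS = VALUE 23

c1: issue ADD r1<-Add1 | r0:6,r1:Add1,r2:6,r3:9,r4:8,r5:2
c2: issue SUB r4<-Add2 | r0:6,r1:Add1,r2:6,r3:9,r4:Add2,r5:2
c3: issue ADD r2<-Add3 | r0:6,r1:Add1,r2:Add3,r3:9,r4:Add2,r5:2
c4: CDB Add1=7; issue SUB r0<-Add1 | r0:Add1,r1:7,r2:Add3,r3:9,r4:Add2,r5:2
c5: CDB Add2=-7; issue ADD r5<-Add2 | r0:Add1,r1:7,r2:Add3,r3:9,r4:-7,r5:Add2
c6: issue MUL r3<-Mul1 | r0:Add1,r1:7,r2:Add3,r3:Mul1,r4:-7,r5:Add2
c7: CDB Add3=14; issue MUL r0<-Mul2 | r0:Mul2,r1:7,r2:14,r3:Mul1,r4:-7,r5:Add2
c8: CDB Add1=14; stall | r0:Mul2,r1:7,r2:14,r3:Mul1,r4:-7,r5:Add2
c9: stall | r0:Mul2,r1:7,r2:14,r3:Mul1,r4:-7,r5:Add2
c10: CDB Mul1=49; issue MUL r3<-Mul1 | r0:Mul2,r1:7,r2:14,r3:Mul1,r4:-7,r5:Add2
c11: CDB Add2=23; stall | r0:Mul2,r1:7,r2:14,r3:Mul1,r4:-7,r5:23
c12: CDB Mul2=49; issue MUL r3<-Mul2 | r0:49,r1:7,r2:14,r3:Mul2,r4:-7,r5:23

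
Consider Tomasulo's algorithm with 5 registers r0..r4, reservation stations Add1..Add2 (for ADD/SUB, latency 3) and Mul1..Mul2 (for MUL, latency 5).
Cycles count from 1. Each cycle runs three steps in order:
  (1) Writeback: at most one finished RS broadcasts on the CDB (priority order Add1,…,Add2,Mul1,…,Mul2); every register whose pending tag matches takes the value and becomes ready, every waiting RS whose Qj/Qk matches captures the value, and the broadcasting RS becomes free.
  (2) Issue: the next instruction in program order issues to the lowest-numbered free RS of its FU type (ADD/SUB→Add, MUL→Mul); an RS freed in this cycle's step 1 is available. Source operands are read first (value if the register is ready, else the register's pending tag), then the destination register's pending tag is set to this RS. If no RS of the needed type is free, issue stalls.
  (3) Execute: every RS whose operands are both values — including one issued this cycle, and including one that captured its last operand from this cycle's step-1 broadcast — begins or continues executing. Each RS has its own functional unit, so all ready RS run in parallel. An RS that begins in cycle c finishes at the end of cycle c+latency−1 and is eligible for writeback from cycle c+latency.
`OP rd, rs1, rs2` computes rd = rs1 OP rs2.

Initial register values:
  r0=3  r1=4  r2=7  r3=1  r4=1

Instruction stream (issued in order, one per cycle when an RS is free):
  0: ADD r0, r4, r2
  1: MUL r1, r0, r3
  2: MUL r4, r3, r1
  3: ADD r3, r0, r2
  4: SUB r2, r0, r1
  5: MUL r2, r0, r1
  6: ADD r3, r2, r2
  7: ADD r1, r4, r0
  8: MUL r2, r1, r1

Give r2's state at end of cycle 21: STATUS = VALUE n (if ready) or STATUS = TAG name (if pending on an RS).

  c1: issue ADD r0<-Add1  regs: r0:Add1,r1:4,r2:7,r3:1,r4:1
  c2: issue MUL r1<-Mul1  regs: r0:Add1,r1:Mul1,r2:7,r3:1,r4:1
  c3: issue MUL r4<-Mul2  regs: r0:Add1,r1:Mul1,r2:7,r3:1,r4:Mul2
  c4: CDB Add1=8; issue ADD r3<-Add1  regs: r0:8,r1:Mul1,r2:7,r3:Add1,r4:Mul2
  c5: issue SUB r2<-Add2  regs: r0:8,r1:Mul1,r2:Add2,r3:Add1,r4:Mul2
  c6: stall  regs: r0:8,r1:Mul1,r2:Add2,r3:Add1,r4:Mul2
  c7: CDB Add1=15; stall  regs: r0:8,r1:Mul1,r2:Add2,r3:15,r4:Mul2
  c8: stall  regs: r0:8,r1:Mul1,r2:Add2,r3:15,r4:Mul2
  c9: CDB Mul1=8; issue MUL r2<-Mul1  regs: r0:8,r1:8,r2:Mul1,r3:15,r4:Mul2
  c10: issue ADD r3<-Add1  regs: r0:8,r1:8,r2:Mul1,r3:Add1,r4:Mul2
  c11: stall  regs: r0:8,r1:8,r2:Mul1,r3:Add1,r4:Mul2
  c12: CDB Add2=0; issue ADD r1<-Add2  regs: r0:8,r1:Add2,r2:Mul1,r3:Add1,r4:Mul2
  c13: stall  regs: r0:8,r1:Add2,r2:Mul1,r3:Add1,r4:Mul2
  c14: CDB Mul1=64; issue MUL r2<-Mul1  regs: r0:8,r1:Add2,r2:Mul1,r3:Add1,r4:Mul2
  c15: CDB Mul2=8  regs: r0:8,r1:Add2,r2:Mul1,r3:Add1,r4:8
  c16: -  regs: r0:8,r1:Add2,r2:Mul1,r3:Add1,r4:8
  c17: CDB Add1=128  regs: r0:8,r1:Add2,r2:Mul1,r3:128,r4:8
  c18: CDB Add2=16  regs: r0:8,r1:16,r2:Mul1,r3:128,r4:8
  c19: -  regs: r0:8,r1:16,r2:Mul1,r3:128,r4:8
  c20: -  regs: r0:8,r1:16,r2:Mul1,r3:128,r4:8
  c21: -  regs: r0:8,r1:16,r2:Mul1,r3:128,r4:8

STATUS = TAG Mul1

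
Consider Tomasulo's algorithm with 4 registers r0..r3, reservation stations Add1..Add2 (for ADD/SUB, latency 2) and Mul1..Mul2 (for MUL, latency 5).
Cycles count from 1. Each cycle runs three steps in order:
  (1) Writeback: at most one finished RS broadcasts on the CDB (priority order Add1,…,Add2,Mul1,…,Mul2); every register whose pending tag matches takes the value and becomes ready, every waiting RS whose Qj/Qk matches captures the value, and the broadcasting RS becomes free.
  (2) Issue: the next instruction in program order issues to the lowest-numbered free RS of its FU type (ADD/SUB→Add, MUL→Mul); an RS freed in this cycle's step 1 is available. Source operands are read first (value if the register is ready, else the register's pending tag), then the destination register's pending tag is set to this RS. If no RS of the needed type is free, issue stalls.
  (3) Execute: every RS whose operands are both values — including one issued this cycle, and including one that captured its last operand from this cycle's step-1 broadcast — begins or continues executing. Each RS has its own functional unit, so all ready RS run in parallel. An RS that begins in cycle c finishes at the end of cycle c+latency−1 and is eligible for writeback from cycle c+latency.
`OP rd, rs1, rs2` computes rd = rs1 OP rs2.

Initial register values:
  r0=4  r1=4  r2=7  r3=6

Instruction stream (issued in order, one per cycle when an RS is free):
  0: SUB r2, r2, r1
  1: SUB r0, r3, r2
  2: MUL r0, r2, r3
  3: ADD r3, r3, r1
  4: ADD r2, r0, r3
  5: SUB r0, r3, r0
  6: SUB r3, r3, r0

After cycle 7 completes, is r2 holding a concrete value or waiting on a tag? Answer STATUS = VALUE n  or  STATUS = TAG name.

STATUS = TAG Add2

c1: issue SUB r2<-Add1 | r0:4,r1:4,r2:Add1,r3:6
c2: issue SUB r0<-Add2 | r0:Add2,r1:4,r2:Add1,r3:6
c3: CDB Add1=3; issue MUL r0<-Mul1 | r0:Mul1,r1:4,r2:3,r3:6
c4: issue ADD r3<-Add1 | r0:Mul1,r1:4,r2:3,r3:Add1
c5: CDB Add2=3; issue ADD r2<-Add2 | r0:Mul1,r1:4,r2:Add2,r3:Add1
c6: CDB Add1=10; issue SUB r0<-Add1 | r0:Add1,r1:4,r2:Add2,r3:10
c7: stall | r0:Add1,r1:4,r2:Add2,r3:10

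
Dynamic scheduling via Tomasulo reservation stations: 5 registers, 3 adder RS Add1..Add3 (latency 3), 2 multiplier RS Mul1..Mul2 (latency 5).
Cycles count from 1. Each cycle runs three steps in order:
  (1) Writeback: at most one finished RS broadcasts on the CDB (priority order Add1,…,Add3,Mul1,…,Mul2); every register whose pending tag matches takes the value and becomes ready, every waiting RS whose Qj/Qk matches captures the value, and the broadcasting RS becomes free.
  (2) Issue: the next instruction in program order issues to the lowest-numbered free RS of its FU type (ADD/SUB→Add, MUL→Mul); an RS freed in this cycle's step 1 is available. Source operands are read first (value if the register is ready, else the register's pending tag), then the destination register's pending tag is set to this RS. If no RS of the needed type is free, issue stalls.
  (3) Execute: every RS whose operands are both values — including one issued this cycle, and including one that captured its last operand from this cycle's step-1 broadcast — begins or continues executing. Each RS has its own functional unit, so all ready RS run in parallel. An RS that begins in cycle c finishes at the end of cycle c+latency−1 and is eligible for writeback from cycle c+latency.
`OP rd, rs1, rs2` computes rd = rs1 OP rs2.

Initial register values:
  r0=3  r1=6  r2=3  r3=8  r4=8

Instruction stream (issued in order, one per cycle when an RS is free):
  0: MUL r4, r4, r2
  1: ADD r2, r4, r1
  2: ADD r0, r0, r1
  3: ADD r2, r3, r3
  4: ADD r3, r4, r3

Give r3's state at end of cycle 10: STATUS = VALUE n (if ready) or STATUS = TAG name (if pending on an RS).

STATUS = TAG Add2

  c1: issue MUL r4<-Mul1  regs: r0:3,r1:6,r2:3,r3:8,r4:Mul1
  c2: issue ADD r2<-Add1  regs: r0:3,r1:6,r2:Add1,r3:8,r4:Mul1
  c3: issue ADD r0<-Add2  regs: r0:Add2,r1:6,r2:Add1,r3:8,r4:Mul1
  c4: issue ADD r2<-Add3  regs: r0:Add2,r1:6,r2:Add3,r3:8,r4:Mul1
  c5: stall  regs: r0:Add2,r1:6,r2:Add3,r3:8,r4:Mul1
  c6: CDB Add2=9; issue ADD r3<-Add2  regs: r0:9,r1:6,r2:Add3,r3:Add2,r4:Mul1
  c7: CDB Add3=16  regs: r0:9,r1:6,r2:16,r3:Add2,r4:Mul1
  c8: CDB Mul1=24  regs: r0:9,r1:6,r2:16,r3:Add2,r4:24
  c9: -  regs: r0:9,r1:6,r2:16,r3:Add2,r4:24
  c10: -  regs: r0:9,r1:6,r2:16,r3:Add2,r4:24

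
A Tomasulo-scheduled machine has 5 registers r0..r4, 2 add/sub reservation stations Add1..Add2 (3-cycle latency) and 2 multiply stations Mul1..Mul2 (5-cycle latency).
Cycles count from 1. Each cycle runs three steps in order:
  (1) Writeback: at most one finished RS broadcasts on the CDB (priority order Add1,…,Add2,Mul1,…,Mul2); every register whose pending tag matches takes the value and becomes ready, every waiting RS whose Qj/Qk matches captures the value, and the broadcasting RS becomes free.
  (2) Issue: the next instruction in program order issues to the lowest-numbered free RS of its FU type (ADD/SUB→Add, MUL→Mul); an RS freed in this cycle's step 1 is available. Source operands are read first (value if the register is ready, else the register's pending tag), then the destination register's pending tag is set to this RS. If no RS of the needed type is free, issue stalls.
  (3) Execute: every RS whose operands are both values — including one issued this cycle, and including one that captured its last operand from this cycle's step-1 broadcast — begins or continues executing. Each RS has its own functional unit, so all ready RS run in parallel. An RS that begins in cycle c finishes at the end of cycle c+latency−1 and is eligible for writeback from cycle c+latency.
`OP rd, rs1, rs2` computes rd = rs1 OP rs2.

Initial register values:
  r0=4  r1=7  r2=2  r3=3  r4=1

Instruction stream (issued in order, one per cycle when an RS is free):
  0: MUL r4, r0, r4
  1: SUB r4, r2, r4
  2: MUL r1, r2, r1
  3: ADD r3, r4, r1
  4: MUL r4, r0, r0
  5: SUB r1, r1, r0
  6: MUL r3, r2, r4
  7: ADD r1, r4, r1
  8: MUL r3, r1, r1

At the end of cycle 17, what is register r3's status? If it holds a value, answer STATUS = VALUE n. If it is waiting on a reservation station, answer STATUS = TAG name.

  c1: issue MUL r4<-Mul1  regs: r0:4,r1:7,r2:2,r3:3,r4:Mul1
  c2: issue SUB r4<-Add1  regs: r0:4,r1:7,r2:2,r3:3,r4:Add1
  c3: issue MUL r1<-Mul2  regs: r0:4,r1:Mul2,r2:2,r3:3,r4:Add1
  c4: issue ADD r3<-Add2  regs: r0:4,r1:Mul2,r2:2,r3:Add2,r4:Add1
  c5: stall  regs: r0:4,r1:Mul2,r2:2,r3:Add2,r4:Add1
  c6: CDB Mul1=4; issue MUL r4<-Mul1  regs: r0:4,r1:Mul2,r2:2,r3:Add2,r4:Mul1
  c7: stall  regs: r0:4,r1:Mul2,r2:2,r3:Add2,r4:Mul1
  c8: CDB Mul2=14; stall  regs: r0:4,r1:14,r2:2,r3:Add2,r4:Mul1
  c9: CDB Add1=-2; issue SUB r1<-Add1  regs: r0:4,r1:Add1,r2:2,r3:Add2,r4:Mul1
  c10: issue MUL r3<-Mul2  regs: r0:4,r1:Add1,r2:2,r3:Mul2,r4:Mul1
  c11: CDB Mul1=16; stall  regs: r0:4,r1:Add1,r2:2,r3:Mul2,r4:16
  c12: CDB Add1=10; issue ADD r1<-Add1  regs: r0:4,r1:Add1,r2:2,r3:Mul2,r4:16
  c13: CDB Add2=12; issue MUL r3<-Mul1  regs: r0:4,r1:Add1,r2:2,r3:Mul1,r4:16
  c14: -  regs: r0:4,r1:Add1,r2:2,r3:Mul1,r4:16
  c15: CDB Add1=26  regs: r0:4,r1:26,r2:2,r3:Mul1,r4:16
  c16: CDB Mul2=32  regs: r0:4,r1:26,r2:2,r3:Mul1,r4:16
  c17: -  regs: r0:4,r1:26,r2:2,r3:Mul1,r4:16

STATUS = TAG Mul1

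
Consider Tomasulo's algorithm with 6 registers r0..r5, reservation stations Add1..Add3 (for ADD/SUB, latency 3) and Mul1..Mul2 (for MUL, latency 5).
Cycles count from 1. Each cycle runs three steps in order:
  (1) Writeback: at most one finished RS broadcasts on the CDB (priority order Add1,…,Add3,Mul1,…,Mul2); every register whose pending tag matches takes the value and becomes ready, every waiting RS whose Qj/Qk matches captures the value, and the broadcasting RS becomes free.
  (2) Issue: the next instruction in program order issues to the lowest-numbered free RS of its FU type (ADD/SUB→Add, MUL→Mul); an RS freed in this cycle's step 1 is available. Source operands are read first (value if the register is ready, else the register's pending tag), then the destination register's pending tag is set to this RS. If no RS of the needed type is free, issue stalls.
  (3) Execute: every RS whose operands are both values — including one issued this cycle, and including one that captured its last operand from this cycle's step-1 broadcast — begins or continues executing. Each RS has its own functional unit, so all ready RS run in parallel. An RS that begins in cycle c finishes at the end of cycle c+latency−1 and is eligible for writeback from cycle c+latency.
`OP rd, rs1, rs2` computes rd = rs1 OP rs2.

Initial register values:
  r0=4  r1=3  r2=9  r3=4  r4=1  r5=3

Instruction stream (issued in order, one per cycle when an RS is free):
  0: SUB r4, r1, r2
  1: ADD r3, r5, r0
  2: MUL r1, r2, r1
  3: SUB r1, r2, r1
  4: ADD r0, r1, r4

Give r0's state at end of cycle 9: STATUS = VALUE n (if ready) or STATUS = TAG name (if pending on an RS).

c1: issue SUB r4<-Add1 | r0:4,r1:3,r2:9,r3:4,r4:Add1,r5:3
c2: issue ADD r3<-Add2 | r0:4,r1:3,r2:9,r3:Add2,r4:Add1,r5:3
c3: issue MUL r1<-Mul1 | r0:4,r1:Mul1,r2:9,r3:Add2,r4:Add1,r5:3
c4: CDB Add1=-6; issue SUB r1<-Add1 | r0:4,r1:Add1,r2:9,r3:Add2,r4:-6,r5:3
c5: CDB Add2=7; issue ADD r0<-Add2 | r0:Add2,r1:Add1,r2:9,r3:7,r4:-6,r5:3
c6: - | r0:Add2,r1:Add1,r2:9,r3:7,r4:-6,r5:3
c7: - | r0:Add2,r1:Add1,r2:9,r3:7,r4:-6,r5:3
c8: CDB Mul1=27 | r0:Add2,r1:Add1,r2:9,r3:7,r4:-6,r5:3
c9: - | r0:Add2,r1:Add1,r2:9,r3:7,r4:-6,r5:3

STATUS = TAG Add2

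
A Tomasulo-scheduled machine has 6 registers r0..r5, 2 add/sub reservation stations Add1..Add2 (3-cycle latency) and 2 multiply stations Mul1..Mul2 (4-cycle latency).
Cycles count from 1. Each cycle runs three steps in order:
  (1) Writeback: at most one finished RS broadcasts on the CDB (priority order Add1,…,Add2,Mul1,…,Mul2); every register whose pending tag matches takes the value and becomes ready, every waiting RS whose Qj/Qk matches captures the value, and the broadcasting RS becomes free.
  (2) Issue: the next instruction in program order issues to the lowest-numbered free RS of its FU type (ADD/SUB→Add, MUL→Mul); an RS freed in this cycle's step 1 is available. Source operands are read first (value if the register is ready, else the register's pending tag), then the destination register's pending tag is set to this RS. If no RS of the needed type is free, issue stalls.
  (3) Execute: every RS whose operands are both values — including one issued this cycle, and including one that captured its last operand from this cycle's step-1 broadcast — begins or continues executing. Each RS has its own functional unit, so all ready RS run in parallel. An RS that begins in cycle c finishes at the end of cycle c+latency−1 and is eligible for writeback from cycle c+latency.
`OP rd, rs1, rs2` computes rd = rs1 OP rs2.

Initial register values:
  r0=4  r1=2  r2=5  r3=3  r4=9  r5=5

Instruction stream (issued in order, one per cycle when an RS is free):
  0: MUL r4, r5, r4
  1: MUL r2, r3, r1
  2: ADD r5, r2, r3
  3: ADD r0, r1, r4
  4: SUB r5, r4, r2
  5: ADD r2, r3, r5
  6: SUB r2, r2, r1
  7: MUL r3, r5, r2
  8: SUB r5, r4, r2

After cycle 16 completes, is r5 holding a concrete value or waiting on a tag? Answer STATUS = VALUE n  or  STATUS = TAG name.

STATUS = TAG Add1

  c1: issue MUL r4<-Mul1  regs: r0:4,r1:2,r2:5,r3:3,r4:Mul1,r5:5
  c2: issue MUL r2<-Mul2  regs: r0:4,r1:2,r2:Mul2,r3:3,r4:Mul1,r5:5
  c3: issue ADD r5<-Add1  regs: r0:4,r1:2,r2:Mul2,r3:3,r4:Mul1,r5:Add1
  c4: issue ADD r0<-Add2  regs: r0:Add2,r1:2,r2:Mul2,r3:3,r4:Mul1,r5:Add1
  c5: CDB Mul1=45; stall  regs: r0:Add2,r1:2,r2:Mul2,r3:3,r4:45,r5:Add1
  c6: CDB Mul2=6; stall  regs: r0:Add2,r1:2,r2:6,r3:3,r4:45,r5:Add1
  c7: stall  regs: r0:Add2,r1:2,r2:6,r3:3,r4:45,r5:Add1
  c8: CDB Add2=47; issue SUB r5<-Add2  regs: r0:47,r1:2,r2:6,r3:3,r4:45,r5:Add2
  c9: CDB Add1=9; issue ADD r2<-Add1  regs: r0:47,r1:2,r2:Add1,r3:3,r4:45,r5:Add2
  c10: stall  regs: r0:47,r1:2,r2:Add1,r3:3,r4:45,r5:Add2
  c11: CDB Add2=39; issue SUB r2<-Add2  regs: r0:47,r1:2,r2:Add2,r3:3,r4:45,r5:39
  c12: issue MUL r3<-Mul1  regs: r0:47,r1:2,r2:Add2,r3:Mul1,r4:45,r5:39
  c13: stall  regs: r0:47,r1:2,r2:Add2,r3:Mul1,r4:45,r5:39
  c14: CDB Add1=42; issue SUB r5<-Add1  regs: r0:47,r1:2,r2:Add2,r3:Mul1,r4:45,r5:Add1
  c15: -  regs: r0:47,r1:2,r2:Add2,r3:Mul1,r4:45,r5:Add1
  c16: -  regs: r0:47,r1:2,r2:Add2,r3:Mul1,r4:45,r5:Add1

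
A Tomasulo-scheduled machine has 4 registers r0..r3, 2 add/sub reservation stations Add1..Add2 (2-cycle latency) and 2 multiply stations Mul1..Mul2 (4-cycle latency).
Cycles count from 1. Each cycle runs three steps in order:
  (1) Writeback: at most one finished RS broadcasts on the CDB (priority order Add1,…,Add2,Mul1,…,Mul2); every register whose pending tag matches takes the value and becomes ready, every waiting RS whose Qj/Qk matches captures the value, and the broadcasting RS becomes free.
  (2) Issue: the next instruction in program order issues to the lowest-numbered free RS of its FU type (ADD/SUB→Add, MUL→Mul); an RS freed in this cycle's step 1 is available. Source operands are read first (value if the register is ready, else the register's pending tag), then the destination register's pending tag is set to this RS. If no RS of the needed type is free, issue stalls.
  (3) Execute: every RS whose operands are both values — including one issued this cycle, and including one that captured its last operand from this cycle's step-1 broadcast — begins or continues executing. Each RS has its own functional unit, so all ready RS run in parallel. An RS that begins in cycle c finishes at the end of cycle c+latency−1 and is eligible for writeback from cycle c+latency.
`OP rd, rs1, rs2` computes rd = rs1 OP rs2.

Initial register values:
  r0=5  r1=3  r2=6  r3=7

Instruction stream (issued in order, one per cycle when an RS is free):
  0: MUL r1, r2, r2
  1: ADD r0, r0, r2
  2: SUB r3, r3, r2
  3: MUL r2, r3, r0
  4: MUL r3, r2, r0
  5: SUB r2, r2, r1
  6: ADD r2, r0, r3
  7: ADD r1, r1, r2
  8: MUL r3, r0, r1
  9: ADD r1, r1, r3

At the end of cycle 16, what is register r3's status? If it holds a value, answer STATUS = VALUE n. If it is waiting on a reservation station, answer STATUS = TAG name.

  c1: issue MUL r1<-Mul1  regs: r0:5,r1:Mul1,r2:6,r3:7
  c2: issue ADD r0<-Add1  regs: r0:Add1,r1:Mul1,r2:6,r3:7
  c3: issue SUB r3<-Add2  regs: r0:Add1,r1:Mul1,r2:6,r3:Add2
  c4: CDB Add1=11; issue MUL r2<-Mul2  regs: r0:11,r1:Mul1,r2:Mul2,r3:Add2
  c5: CDB Add2=1; stall  regs: r0:11,r1:Mul1,r2:Mul2,r3:1
  c6: CDB Mul1=36; issue MUL r3<-Mul1  regs: r0:11,r1:36,r2:Mul2,r3:Mul1
  c7: issue SUB r2<-Add1  regs: r0:11,r1:36,r2:Add1,r3:Mul1
  c8: issue ADD r2<-Add2  regs: r0:11,r1:36,r2:Add2,r3:Mul1
  c9: CDB Mul2=11; stall  regs: r0:11,r1:36,r2:Add2,r3:Mul1
  c10: stall  regs: r0:11,r1:36,r2:Add2,r3:Mul1
  c11: CDB Add1=-25; issue ADD r1<-Add1  regs: r0:11,r1:Add1,r2:Add2,r3:Mul1
  c12: issue MUL r3<-Mul2  regs: r0:11,r1:Add1,r2:Add2,r3:Mul2
  c13: CDB Mul1=121; stall  regs: r0:11,r1:Add1,r2:Add2,r3:Mul2
  c14: stall  regs: r0:11,r1:Add1,r2:Add2,r3:Mul2
  c15: CDB Add2=132; issue ADD r1<-Add2  regs: r0:11,r1:Add2,r2:132,r3:Mul2
  c16: -  regs: r0:11,r1:Add2,r2:132,r3:Mul2

STATUS = TAG Mul2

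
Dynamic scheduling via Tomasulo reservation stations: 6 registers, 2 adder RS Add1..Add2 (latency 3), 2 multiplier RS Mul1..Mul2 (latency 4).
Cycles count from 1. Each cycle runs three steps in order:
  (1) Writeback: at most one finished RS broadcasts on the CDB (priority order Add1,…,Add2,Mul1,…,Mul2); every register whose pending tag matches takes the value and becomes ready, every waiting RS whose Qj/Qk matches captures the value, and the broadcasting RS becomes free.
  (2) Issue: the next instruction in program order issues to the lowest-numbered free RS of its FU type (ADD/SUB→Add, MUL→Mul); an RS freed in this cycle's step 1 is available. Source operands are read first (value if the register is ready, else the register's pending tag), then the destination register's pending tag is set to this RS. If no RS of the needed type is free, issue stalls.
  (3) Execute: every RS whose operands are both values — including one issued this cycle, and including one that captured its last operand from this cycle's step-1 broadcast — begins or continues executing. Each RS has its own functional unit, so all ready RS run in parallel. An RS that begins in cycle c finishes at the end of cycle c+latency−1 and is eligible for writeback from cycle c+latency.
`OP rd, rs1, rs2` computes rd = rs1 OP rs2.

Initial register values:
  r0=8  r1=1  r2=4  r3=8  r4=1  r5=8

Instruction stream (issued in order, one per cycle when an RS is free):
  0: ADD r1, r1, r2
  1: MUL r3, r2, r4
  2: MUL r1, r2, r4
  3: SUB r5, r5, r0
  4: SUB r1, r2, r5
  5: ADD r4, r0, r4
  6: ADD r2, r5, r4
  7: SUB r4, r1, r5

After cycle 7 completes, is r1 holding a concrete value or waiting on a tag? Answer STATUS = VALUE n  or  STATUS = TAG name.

c1: issue ADD r1<-Add1 | r0:8,r1:Add1,r2:4,r3:8,r4:1,r5:8
c2: issue MUL r3<-Mul1 | r0:8,r1:Add1,r2:4,r3:Mul1,r4:1,r5:8
c3: issue MUL r1<-Mul2 | r0:8,r1:Mul2,r2:4,r3:Mul1,r4:1,r5:8
c4: CDB Add1=5; issue SUB r5<-Add1 | r0:8,r1:Mul2,r2:4,r3:Mul1,r4:1,r5:Add1
c5: issue SUB r1<-Add2 | r0:8,r1:Add2,r2:4,r3:Mul1,r4:1,r5:Add1
c6: CDB Mul1=4; stall | r0:8,r1:Add2,r2:4,r3:4,r4:1,r5:Add1
c7: CDB Add1=0; issue ADD r4<-Add1 | r0:8,r1:Add2,r2:4,r3:4,r4:Add1,r5:0

STATUS = TAG Add2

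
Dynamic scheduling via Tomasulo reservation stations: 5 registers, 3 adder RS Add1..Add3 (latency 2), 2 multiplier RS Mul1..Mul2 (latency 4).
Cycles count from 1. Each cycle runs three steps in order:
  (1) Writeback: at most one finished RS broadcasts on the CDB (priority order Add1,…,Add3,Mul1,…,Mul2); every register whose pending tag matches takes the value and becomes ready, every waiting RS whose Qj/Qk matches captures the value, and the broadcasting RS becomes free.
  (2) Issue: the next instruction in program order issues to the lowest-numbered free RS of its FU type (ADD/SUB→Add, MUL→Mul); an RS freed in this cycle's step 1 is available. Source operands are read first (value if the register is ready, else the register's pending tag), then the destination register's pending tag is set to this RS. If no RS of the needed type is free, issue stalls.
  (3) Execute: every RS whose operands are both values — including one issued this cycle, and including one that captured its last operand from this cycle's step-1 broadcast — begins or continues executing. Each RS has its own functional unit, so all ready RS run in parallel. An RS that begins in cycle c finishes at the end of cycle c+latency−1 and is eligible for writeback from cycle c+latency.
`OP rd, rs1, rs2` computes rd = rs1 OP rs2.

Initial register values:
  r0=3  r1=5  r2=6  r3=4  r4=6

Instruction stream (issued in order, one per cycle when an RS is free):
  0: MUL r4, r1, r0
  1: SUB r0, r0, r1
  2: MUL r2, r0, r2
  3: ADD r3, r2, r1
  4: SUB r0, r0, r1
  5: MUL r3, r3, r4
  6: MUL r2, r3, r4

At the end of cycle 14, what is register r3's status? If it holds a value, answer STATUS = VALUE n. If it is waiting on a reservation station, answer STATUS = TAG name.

  c1: issue MUL r4<-Mul1  regs: r0:3,r1:5,r2:6,r3:4,r4:Mul1
  c2: issue SUB r0<-Add1  regs: r0:Add1,r1:5,r2:6,r3:4,r4:Mul1
  c3: issue MUL r2<-Mul2  regs: r0:Add1,r1:5,r2:Mul2,r3:4,r4:Mul1
  c4: CDB Add1=-2; issue ADD r3<-Add1  regs: r0:-2,r1:5,r2:Mul2,r3:Add1,r4:Mul1
  c5: CDB Mul1=15; issue SUB r0<-Add2  regs: r0:Add2,r1:5,r2:Mul2,r3:Add1,r4:15
  c6: issue MUL r3<-Mul1  regs: r0:Add2,r1:5,r2:Mul2,r3:Mul1,r4:15
  c7: CDB Add2=-7; stall  regs: r0:-7,r1:5,r2:Mul2,r3:Mul1,r4:15
  c8: CDB Mul2=-12; issue MUL r2<-Mul2  regs: r0:-7,r1:5,r2:Mul2,r3:Mul1,r4:15
  c9: -  regs: r0:-7,r1:5,r2:Mul2,r3:Mul1,r4:15
  c10: CDB Add1=-7  regs: r0:-7,r1:5,r2:Mul2,r3:Mul1,r4:15
  c11: -  regs: r0:-7,r1:5,r2:Mul2,r3:Mul1,r4:15
  c12: -  regs: r0:-7,r1:5,r2:Mul2,r3:Mul1,r4:15
  c13: -  regs: r0:-7,r1:5,r2:Mul2,r3:Mul1,r4:15
  c14: CDB Mul1=-105  regs: r0:-7,r1:5,r2:Mul2,r3:-105,r4:15

STATUS = VALUE -105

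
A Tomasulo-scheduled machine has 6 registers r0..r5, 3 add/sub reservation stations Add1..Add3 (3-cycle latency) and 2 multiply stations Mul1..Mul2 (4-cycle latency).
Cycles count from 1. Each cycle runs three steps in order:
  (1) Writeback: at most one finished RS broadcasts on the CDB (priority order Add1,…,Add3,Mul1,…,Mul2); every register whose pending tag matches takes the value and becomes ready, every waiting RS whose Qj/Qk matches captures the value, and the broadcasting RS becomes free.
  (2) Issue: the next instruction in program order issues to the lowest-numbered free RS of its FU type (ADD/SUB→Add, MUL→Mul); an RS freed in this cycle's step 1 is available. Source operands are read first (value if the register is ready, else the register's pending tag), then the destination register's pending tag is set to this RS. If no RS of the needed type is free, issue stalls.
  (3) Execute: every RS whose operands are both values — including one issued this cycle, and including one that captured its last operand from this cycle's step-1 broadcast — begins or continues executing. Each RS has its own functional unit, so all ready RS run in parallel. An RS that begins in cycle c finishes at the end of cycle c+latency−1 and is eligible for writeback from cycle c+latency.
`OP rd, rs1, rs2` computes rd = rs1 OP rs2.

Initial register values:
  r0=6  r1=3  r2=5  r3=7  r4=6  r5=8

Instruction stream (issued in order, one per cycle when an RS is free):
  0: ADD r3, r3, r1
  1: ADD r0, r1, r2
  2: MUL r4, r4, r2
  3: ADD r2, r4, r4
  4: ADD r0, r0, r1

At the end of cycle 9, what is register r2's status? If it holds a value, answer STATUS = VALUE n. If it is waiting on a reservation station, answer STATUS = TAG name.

cycle 1: issue ADD r3<-Add1 // r0:6,r1:3,r2:5,r3:Add1,r4:6,r5:8
cycle 2: issue ADD r0<-Add2 // r0:Add2,r1:3,r2:5,r3:Add1,r4:6,r5:8
cycle 3: issue MUL r4<-Mul1 // r0:Add2,r1:3,r2:5,r3:Add1,r4:Mul1,r5:8
cycle 4: CDB Add1=10; issue ADD r2<-Add1 // r0:Add2,r1:3,r2:Add1,r3:10,r4:Mul1,r5:8
cycle 5: CDB Add2=8; issue ADD r0<-Add2 // r0:Add2,r1:3,r2:Add1,r3:10,r4:Mul1,r5:8
cycle 6: - // r0:Add2,r1:3,r2:Add1,r3:10,r4:Mul1,r5:8
cycle 7: CDB Mul1=30 // r0:Add2,r1:3,r2:Add1,r3:10,r4:30,r5:8
cycle 8: CDB Add2=11 // r0:11,r1:3,r2:Add1,r3:10,r4:30,r5:8
cycle 9: - // r0:11,r1:3,r2:Add1,r3:10,r4:30,r5:8

STATUS = TAG Add1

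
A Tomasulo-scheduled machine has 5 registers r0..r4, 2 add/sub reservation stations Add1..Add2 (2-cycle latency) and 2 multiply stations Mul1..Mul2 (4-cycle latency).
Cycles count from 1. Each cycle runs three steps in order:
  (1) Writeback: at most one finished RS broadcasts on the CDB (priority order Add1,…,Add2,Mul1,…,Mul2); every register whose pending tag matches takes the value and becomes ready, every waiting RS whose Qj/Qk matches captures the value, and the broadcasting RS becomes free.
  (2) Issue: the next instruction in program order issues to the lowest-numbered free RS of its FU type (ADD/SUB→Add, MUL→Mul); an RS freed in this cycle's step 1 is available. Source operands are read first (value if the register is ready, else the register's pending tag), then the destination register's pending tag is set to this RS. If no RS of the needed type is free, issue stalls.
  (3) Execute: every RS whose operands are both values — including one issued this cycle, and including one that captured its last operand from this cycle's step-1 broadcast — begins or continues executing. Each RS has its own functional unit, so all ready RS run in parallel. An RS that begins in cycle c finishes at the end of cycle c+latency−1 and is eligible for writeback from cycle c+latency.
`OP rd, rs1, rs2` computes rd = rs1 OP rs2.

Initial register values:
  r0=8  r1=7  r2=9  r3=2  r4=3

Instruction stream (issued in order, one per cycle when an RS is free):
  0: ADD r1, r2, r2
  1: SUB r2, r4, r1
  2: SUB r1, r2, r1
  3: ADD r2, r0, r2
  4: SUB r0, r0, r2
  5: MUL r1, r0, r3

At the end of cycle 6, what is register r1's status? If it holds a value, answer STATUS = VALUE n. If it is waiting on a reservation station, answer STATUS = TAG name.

STATUS = TAG Add1

  c1: issue ADD r1<-Add1  regs: r0:8,r1:Add1,r2:9,r3:2,r4:3
  c2: issue SUB r2<-Add2  regs: r0:8,r1:Add1,r2:Add2,r3:2,r4:3
  c3: CDB Add1=18; issue SUB r1<-Add1  regs: r0:8,r1:Add1,r2:Add2,r3:2,r4:3
  c4: stall  regs: r0:8,r1:Add1,r2:Add2,r3:2,r4:3
  c5: CDB Add2=-15; issue ADD r2<-Add2  regs: r0:8,r1:Add1,r2:Add2,r3:2,r4:3
  c6: stall  regs: r0:8,r1:Add1,r2:Add2,r3:2,r4:3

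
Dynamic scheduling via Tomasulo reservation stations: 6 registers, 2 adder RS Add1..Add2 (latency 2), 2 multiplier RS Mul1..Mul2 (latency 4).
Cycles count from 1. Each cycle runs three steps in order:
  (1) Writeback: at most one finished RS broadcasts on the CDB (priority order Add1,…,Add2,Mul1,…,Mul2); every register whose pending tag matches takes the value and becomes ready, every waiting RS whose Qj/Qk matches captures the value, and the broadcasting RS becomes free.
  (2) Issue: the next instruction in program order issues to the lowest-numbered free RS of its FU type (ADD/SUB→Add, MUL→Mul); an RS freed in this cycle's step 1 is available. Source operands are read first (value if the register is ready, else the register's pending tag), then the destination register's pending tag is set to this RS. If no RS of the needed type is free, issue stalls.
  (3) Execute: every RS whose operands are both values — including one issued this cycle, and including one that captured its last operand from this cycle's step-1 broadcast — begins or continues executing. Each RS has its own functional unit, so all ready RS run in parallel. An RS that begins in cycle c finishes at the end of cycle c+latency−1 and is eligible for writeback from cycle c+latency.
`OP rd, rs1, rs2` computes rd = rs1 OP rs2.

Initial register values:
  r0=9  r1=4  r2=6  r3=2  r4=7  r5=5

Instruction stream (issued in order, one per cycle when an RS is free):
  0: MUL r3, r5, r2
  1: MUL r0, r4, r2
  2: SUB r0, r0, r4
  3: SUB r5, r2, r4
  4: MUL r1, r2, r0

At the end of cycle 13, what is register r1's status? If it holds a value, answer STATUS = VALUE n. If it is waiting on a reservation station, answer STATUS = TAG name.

STATUS = VALUE 210

  c1: issue MUL r3<-Mul1  regs: r0:9,r1:4,r2:6,r3:Mul1,r4:7,r5:5
  c2: issue MUL r0<-Mul2  regs: r0:Mul2,r1:4,r2:6,r3:Mul1,r4:7,r5:5
  c3: issue SUB r0<-Add1  regs: r0:Add1,r1:4,r2:6,r3:Mul1,r4:7,r5:5
  c4: issue SUB r5<-Add2  regs: r0:Add1,r1:4,r2:6,r3:Mul1,r4:7,r5:Add2
  c5: CDB Mul1=30; issue MUL r1<-Mul1  regs: r0:Add1,r1:Mul1,r2:6,r3:30,r4:7,r5:Add2
  c6: CDB Add2=-1  regs: r0:Add1,r1:Mul1,r2:6,r3:30,r4:7,r5:-1
  c7: CDB Mul2=42  regs: r0:Add1,r1:Mul1,r2:6,r3:30,r4:7,r5:-1
  c8: -  regs: r0:Add1,r1:Mul1,r2:6,r3:30,r4:7,r5:-1
  c9: CDB Add1=35  regs: r0:35,r1:Mul1,r2:6,r3:30,r4:7,r5:-1
  c10: -  regs: r0:35,r1:Mul1,r2:6,r3:30,r4:7,r5:-1
  c11: -  regs: r0:35,r1:Mul1,r2:6,r3:30,r4:7,r5:-1
  c12: -  regs: r0:35,r1:Mul1,r2:6,r3:30,r4:7,r5:-1
  c13: CDB Mul1=210  regs: r0:35,r1:210,r2:6,r3:30,r4:7,r5:-1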